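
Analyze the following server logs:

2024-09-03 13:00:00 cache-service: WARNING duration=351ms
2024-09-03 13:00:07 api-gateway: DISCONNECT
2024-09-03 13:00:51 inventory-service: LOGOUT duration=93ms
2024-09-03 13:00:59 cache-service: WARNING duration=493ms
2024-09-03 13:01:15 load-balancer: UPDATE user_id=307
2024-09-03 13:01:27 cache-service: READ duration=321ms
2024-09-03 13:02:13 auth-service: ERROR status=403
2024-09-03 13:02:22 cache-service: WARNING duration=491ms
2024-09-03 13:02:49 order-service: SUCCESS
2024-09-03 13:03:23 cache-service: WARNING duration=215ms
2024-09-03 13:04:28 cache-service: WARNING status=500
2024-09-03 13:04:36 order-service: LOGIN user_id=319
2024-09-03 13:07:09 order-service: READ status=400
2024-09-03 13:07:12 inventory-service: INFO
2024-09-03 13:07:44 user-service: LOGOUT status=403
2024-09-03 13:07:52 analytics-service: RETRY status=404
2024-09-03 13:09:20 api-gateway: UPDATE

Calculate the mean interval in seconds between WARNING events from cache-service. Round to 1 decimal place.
67.0

To calculate average interval:

1. Find all WARNING events for cache-service in order
2. Calculate time gaps between consecutive events
3. Compute mean of gaps: 268 / 4 = 67.0 seconds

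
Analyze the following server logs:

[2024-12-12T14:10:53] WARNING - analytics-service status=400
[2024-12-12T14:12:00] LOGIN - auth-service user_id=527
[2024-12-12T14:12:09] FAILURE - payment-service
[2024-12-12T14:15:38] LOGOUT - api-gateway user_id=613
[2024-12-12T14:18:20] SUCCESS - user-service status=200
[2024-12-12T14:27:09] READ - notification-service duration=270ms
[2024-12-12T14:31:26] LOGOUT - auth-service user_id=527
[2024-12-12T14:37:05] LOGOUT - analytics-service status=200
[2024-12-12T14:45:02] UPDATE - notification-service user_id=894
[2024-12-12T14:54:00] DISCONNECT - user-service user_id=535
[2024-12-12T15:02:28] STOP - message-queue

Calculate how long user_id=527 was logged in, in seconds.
1166

To calculate session duration:

1. Find LOGIN event for user_id=527: 2024-12-12T14:12:00
2. Find LOGOUT event for user_id=527: 2024-12-12T14:31:26
3. Session duration: 2024-12-12T14:31:26 - 2024-12-12T14:12:00 = 1166 seconds (19 minutes)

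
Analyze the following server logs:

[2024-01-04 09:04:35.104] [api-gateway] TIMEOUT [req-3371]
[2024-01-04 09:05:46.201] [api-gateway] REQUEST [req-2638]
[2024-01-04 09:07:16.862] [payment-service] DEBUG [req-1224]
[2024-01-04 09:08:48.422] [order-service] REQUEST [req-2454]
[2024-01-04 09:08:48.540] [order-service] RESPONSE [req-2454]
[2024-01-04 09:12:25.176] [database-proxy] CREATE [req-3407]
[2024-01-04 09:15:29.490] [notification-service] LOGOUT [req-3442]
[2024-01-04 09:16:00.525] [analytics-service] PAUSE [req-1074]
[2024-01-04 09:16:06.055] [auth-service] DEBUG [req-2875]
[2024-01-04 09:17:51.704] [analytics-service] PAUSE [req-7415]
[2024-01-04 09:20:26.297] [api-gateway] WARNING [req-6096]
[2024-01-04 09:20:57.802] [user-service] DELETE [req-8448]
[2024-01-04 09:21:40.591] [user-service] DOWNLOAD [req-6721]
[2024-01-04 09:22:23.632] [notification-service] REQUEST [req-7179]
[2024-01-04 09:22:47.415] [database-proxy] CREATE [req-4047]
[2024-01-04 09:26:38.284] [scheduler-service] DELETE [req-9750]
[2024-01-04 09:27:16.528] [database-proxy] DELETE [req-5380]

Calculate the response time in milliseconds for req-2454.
118

To calculate latency:

1. Find REQUEST with id req-2454: 2024-01-04 09:08:48.422
2. Find RESPONSE with id req-2454: 2024-01-04 09:08:48.540
3. Latency: 2024-01-04 09:08:48.540 - 2024-01-04 09:08:48.422 = 118ms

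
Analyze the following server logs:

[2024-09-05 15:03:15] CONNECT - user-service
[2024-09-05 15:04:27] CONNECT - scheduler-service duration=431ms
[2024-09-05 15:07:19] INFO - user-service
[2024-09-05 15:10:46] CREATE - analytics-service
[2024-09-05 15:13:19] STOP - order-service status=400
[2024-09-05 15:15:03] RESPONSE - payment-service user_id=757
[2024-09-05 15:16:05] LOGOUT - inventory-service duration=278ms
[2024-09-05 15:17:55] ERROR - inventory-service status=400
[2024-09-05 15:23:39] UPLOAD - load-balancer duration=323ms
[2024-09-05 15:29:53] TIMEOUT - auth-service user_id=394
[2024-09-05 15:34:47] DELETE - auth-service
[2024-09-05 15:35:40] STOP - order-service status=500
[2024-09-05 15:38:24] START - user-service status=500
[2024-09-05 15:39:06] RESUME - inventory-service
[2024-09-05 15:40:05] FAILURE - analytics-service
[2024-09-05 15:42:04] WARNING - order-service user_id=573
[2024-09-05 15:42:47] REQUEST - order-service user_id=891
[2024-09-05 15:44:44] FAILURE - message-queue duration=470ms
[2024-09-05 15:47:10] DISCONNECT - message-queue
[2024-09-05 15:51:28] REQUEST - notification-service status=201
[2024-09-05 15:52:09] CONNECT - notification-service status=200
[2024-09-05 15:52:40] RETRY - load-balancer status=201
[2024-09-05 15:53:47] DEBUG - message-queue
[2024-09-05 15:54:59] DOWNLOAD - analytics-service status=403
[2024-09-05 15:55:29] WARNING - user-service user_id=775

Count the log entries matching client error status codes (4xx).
3

To find matching entries:

1. Pattern to match: client error status codes (4xx)
2. Scan each log entry for the pattern
3. Count matches: 3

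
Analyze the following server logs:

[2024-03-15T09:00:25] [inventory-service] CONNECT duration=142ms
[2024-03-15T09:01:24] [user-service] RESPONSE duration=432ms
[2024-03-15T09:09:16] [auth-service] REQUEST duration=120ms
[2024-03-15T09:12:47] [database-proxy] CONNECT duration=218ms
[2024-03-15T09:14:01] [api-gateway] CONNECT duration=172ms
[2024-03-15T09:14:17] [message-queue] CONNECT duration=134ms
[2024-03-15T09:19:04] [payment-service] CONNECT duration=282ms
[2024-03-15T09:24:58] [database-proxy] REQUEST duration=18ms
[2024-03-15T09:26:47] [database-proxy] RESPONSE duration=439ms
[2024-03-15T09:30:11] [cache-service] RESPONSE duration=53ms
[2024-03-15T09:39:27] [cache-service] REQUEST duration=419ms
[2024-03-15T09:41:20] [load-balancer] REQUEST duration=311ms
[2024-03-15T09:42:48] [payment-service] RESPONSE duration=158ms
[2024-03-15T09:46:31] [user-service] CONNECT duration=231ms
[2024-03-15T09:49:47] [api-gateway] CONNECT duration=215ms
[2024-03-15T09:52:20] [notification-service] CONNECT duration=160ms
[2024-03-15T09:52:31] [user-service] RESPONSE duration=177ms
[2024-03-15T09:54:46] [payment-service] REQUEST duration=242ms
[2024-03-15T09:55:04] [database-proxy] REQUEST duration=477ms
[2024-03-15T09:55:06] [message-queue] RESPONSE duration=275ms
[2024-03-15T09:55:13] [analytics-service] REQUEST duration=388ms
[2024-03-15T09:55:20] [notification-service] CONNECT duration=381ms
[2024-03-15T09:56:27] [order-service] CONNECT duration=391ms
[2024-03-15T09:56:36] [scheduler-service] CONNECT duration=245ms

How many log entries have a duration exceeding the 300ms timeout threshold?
8

To count timeouts:

1. Threshold: 300ms
2. Extract duration from each log entry
3. Count entries where duration > 300
4. Timeout count: 8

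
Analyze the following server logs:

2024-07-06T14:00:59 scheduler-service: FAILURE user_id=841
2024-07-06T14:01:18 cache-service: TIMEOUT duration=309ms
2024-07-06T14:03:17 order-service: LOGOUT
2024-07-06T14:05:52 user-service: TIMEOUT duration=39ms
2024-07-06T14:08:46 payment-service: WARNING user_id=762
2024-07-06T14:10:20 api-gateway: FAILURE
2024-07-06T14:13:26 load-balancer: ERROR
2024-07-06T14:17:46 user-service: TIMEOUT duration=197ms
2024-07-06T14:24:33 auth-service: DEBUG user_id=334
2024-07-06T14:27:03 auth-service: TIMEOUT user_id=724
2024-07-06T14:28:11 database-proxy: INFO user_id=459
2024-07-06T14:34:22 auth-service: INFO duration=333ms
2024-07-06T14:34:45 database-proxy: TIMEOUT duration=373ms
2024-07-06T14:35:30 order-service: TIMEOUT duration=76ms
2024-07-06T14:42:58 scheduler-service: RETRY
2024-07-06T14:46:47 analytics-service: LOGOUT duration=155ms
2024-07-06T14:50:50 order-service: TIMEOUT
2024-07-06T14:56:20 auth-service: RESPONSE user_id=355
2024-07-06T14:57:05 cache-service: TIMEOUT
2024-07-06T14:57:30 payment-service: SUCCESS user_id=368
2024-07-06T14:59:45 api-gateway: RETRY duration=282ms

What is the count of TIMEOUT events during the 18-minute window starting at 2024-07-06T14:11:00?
2

To count events in the time window:

1. Window boundaries: 2024-07-06T14:11:00 to 2024-07-06T14:29:00
2. Filter for TIMEOUT events within this window
3. Count matching events: 2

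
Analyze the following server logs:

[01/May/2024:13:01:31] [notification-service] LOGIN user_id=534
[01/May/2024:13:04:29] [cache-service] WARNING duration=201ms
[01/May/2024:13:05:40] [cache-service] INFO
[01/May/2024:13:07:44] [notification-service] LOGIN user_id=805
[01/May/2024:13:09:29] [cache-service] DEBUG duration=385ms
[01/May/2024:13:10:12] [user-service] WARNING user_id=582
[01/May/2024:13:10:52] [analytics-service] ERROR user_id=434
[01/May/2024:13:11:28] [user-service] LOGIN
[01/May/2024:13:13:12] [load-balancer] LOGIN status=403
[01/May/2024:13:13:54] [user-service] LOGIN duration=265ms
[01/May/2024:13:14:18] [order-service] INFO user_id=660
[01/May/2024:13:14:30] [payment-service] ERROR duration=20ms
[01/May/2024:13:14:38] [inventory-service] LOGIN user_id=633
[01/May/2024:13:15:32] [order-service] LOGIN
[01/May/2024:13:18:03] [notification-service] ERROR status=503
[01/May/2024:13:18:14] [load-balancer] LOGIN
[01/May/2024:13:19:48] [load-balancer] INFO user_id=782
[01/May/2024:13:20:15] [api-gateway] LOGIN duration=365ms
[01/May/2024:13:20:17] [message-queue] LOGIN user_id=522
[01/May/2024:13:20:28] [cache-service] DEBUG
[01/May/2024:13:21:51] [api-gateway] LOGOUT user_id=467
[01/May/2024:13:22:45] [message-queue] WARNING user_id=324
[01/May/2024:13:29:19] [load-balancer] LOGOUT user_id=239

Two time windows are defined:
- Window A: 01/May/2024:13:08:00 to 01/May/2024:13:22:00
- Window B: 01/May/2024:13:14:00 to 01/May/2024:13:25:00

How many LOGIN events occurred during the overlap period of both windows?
5

To find overlap events:

1. Window A: 01/May/2024:13:08:00 to 01/May/2024:13:22:00
2. Window B: 01/May/2024:13:14:00 to 01/May/2024:13:25:00
3. Overlap period: 01/May/2024:13:14:00 to 01/May/2024:13:22:00
4. Count LOGIN events in overlap: 5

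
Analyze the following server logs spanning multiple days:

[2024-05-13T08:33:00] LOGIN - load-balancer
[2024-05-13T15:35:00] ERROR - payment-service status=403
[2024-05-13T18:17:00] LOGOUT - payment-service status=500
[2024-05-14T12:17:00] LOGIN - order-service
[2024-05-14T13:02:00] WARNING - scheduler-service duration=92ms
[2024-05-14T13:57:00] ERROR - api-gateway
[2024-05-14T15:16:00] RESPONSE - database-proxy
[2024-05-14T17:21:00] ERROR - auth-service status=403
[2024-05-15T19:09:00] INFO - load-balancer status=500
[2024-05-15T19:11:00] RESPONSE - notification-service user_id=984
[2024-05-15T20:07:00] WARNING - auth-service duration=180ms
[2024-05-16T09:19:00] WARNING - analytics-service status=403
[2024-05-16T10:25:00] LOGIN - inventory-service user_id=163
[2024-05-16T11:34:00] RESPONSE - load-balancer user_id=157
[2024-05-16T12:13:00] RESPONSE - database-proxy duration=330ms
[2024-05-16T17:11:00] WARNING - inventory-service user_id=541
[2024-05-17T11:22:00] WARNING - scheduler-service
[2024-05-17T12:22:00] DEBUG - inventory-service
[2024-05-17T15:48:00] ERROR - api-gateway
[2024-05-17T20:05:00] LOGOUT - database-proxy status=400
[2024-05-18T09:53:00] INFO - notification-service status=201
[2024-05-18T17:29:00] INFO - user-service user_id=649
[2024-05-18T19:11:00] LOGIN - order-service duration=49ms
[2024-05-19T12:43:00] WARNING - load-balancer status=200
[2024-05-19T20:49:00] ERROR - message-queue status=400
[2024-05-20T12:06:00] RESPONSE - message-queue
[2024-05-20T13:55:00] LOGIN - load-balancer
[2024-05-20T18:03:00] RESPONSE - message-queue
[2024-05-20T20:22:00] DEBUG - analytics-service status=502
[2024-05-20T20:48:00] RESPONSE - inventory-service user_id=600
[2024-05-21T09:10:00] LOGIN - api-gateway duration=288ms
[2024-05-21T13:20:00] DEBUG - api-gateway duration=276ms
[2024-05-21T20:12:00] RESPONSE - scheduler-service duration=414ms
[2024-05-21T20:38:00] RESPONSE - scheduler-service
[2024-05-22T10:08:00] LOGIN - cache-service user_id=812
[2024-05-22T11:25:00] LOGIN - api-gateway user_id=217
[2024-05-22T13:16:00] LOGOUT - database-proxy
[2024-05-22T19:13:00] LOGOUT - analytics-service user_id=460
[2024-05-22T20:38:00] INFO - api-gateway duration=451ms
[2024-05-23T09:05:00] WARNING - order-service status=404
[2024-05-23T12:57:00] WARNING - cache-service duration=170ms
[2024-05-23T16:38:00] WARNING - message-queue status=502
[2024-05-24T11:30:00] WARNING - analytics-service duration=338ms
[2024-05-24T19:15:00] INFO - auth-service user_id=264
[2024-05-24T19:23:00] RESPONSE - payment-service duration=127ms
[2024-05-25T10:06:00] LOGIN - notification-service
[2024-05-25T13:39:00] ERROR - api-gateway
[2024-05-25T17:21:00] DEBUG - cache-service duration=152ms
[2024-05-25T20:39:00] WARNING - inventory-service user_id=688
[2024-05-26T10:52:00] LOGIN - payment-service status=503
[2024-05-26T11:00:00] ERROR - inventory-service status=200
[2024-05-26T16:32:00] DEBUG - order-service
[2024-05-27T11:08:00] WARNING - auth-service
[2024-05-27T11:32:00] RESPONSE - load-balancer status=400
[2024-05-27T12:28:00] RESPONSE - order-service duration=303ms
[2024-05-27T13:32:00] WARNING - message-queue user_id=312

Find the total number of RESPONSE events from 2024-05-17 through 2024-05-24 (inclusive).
6

To filter by date range:

1. Date range: 2024-05-17 through 2024-05-24, both dates inclusive
2. Filter for RESPONSE events whose date falls in this range
3. Count matching events: 6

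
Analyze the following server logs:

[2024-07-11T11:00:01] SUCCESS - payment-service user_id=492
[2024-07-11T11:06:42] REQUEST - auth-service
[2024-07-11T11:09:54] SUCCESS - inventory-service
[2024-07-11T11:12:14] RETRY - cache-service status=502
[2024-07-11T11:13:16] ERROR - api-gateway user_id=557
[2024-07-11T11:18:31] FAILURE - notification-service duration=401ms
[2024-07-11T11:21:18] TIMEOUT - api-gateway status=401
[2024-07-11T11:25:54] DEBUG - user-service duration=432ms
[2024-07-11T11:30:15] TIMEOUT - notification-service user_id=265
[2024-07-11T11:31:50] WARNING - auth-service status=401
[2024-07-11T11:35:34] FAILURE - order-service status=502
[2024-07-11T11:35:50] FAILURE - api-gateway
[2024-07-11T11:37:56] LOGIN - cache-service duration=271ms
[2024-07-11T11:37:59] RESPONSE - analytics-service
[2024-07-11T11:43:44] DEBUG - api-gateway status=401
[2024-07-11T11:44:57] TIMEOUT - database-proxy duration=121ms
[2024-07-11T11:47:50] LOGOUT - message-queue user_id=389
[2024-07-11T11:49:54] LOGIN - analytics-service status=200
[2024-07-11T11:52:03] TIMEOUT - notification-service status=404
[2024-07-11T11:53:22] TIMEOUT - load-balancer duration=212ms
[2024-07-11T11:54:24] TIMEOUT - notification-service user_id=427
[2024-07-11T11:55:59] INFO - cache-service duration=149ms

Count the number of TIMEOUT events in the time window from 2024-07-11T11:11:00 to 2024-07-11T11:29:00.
1

To count events in the time window:

1. Window boundaries: 2024-07-11T11:11:00 to 2024-07-11T11:29:00
2. Filter for TIMEOUT events within this window
3. Count matching events: 1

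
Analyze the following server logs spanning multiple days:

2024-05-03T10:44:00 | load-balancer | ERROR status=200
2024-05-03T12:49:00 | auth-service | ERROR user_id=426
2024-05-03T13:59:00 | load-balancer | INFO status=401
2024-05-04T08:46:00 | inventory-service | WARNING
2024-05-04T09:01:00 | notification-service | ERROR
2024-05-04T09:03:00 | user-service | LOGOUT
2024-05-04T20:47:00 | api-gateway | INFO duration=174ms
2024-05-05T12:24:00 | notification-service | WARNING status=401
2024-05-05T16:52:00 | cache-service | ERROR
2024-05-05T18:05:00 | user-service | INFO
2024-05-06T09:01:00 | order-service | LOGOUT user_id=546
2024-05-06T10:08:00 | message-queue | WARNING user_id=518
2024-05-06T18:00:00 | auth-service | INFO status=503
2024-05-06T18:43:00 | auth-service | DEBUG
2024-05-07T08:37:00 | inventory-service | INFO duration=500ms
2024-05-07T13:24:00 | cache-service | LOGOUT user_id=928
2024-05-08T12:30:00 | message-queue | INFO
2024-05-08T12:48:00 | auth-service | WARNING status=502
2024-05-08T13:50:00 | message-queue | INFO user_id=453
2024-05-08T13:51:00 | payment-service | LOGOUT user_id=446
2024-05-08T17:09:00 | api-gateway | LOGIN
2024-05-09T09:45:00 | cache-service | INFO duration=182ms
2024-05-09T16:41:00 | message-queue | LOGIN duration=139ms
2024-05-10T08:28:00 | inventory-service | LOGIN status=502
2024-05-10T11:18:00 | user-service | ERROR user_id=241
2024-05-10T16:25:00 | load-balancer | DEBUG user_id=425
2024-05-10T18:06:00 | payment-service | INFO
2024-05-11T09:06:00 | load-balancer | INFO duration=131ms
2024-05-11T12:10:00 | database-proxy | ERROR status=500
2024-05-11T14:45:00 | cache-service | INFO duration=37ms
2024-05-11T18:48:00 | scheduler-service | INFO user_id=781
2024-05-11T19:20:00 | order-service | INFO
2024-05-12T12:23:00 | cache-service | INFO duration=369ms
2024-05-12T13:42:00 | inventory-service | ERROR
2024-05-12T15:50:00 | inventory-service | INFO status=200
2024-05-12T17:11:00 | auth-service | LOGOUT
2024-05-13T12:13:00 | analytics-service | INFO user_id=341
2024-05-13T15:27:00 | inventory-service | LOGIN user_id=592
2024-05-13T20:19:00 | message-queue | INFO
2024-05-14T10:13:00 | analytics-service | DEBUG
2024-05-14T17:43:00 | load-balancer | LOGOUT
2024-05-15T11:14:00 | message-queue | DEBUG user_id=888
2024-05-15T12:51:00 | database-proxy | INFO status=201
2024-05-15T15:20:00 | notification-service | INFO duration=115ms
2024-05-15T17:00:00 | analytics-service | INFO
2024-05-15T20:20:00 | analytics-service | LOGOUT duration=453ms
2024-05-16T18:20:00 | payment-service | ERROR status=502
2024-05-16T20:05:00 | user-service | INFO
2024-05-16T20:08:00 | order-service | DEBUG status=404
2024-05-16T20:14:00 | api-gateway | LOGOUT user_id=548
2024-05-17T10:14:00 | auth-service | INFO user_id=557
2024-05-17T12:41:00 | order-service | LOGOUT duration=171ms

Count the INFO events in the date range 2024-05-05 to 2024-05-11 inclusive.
11

To filter by date range:

1. Date range: 2024-05-05 through 2024-05-11, both dates inclusive
2. Filter for INFO events whose date falls in this range
3. Count matching events: 11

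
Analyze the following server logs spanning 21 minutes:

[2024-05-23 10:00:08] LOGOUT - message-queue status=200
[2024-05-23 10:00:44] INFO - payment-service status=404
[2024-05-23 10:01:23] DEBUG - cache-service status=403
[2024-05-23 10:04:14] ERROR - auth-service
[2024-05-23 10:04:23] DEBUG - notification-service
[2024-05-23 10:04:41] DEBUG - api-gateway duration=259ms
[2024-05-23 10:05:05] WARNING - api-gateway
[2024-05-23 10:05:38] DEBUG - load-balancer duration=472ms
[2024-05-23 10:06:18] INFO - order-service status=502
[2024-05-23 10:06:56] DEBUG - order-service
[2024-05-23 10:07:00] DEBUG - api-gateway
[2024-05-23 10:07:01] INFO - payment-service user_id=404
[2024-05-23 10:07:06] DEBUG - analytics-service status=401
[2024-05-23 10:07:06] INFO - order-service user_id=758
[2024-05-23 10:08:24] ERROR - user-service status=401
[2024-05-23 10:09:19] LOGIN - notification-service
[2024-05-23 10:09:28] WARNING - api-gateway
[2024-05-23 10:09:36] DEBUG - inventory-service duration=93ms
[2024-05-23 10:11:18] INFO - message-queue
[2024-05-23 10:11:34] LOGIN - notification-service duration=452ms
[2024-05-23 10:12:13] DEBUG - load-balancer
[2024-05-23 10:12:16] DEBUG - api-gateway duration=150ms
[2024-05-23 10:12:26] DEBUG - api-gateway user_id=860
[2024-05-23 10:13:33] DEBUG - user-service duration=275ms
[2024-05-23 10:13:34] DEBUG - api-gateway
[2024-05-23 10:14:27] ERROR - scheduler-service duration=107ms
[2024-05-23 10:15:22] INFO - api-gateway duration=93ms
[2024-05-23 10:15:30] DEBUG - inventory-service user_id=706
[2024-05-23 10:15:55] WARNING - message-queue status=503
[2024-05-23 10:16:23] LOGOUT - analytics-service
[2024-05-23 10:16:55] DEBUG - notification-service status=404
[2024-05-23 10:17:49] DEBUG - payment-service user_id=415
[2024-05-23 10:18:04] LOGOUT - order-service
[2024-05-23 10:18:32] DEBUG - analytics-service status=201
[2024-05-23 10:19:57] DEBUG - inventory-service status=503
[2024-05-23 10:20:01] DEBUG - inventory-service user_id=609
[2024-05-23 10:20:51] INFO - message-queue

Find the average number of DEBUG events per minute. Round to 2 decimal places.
0.9

To calculate the rate:

1. Count total DEBUG events: 19
2. Total time period: 21 minutes
3. Rate = 19 / 21 = 0.9 events per minute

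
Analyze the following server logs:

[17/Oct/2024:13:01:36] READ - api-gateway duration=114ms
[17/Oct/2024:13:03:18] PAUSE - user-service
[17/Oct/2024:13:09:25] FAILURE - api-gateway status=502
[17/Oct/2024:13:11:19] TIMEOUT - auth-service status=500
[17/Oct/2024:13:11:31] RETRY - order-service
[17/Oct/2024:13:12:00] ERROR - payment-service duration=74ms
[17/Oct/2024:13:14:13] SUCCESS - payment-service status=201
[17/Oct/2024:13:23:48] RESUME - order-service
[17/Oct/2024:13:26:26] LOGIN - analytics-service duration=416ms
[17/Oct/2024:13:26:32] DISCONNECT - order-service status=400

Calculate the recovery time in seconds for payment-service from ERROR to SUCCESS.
133

To calculate recovery time:

1. Find ERROR event for payment-service: 17/Oct/2024:13:12:00
2. Find next SUCCESS event for payment-service: 17/Oct/2024:13:14:13
3. Recovery time: 17/Oct/2024:13:14:13 - 17/Oct/2024:13:12:00 = 133 seconds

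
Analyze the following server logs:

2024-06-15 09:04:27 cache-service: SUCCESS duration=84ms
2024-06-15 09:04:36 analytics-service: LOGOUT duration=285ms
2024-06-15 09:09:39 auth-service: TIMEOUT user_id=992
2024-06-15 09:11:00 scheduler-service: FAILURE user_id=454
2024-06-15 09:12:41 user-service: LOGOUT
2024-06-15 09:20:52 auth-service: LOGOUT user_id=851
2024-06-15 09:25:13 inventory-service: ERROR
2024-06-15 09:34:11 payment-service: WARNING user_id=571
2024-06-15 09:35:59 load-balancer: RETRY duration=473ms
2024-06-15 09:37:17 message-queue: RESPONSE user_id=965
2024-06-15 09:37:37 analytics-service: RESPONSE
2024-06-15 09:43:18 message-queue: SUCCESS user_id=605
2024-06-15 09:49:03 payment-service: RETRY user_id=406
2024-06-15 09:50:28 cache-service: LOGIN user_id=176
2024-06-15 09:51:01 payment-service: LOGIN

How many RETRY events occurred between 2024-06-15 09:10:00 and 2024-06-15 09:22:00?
0

To count events in the time window:

1. Window boundaries: 2024-06-15 09:10:00 to 2024-06-15 09:22:00
2. Filter for RETRY events within this window
3. Count matching events: 0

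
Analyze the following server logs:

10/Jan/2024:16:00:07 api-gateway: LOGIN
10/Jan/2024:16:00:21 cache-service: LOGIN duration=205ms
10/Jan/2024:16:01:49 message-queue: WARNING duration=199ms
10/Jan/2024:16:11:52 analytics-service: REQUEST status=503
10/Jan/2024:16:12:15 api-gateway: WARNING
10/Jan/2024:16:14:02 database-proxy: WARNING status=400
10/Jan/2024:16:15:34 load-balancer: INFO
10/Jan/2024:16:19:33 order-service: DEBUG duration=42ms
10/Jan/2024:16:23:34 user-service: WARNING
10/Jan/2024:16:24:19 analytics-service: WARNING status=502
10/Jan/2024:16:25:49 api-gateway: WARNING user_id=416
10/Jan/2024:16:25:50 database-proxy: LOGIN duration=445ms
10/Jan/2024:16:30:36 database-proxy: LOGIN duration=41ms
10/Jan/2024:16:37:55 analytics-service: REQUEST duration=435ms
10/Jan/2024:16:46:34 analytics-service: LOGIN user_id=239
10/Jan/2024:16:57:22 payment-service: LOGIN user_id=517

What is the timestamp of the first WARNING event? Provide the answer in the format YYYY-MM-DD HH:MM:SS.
2024-01-10 16:01:49

To find the first event:

1. Filter for all WARNING events
2. Sort by timestamp
3. Select the first one
4. Timestamp: 2024-01-10 16:01:49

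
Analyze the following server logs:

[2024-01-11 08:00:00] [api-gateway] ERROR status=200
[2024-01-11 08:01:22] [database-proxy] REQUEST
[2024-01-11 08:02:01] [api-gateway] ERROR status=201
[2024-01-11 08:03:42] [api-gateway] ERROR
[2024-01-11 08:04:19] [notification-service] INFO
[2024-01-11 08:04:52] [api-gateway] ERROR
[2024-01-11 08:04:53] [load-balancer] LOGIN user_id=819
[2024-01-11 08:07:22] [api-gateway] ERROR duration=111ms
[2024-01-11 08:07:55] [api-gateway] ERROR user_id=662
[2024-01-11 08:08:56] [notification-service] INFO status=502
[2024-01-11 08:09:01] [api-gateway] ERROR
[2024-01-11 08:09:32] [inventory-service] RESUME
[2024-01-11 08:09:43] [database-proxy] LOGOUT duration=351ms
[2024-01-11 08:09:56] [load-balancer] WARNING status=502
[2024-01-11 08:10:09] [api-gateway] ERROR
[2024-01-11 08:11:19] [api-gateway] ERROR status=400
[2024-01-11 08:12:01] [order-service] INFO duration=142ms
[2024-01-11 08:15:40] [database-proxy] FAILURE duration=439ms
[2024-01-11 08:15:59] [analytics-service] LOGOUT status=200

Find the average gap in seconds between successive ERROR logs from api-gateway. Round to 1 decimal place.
84.9

To calculate average interval:

1. Find all ERROR events for api-gateway in order
2. Calculate time gaps between consecutive events
3. Compute mean of gaps: 679 / 8 = 84.9 seconds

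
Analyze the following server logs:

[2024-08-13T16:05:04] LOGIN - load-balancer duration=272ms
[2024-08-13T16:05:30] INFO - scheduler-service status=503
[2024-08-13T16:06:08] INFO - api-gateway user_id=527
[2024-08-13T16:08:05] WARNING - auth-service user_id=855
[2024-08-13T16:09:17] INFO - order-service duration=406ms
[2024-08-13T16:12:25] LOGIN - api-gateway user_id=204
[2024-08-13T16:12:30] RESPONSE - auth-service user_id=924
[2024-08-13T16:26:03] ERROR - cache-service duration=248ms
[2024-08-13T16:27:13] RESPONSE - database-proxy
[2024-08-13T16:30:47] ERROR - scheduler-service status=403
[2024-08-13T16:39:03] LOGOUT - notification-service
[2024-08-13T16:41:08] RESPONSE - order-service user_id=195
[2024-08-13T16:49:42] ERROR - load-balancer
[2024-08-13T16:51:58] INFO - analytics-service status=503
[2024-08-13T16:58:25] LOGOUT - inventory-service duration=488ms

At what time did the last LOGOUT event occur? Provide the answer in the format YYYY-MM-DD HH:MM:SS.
2024-08-13 16:58:25

To find the last event:

1. Filter for all LOGOUT events
2. Sort by timestamp
3. Select the last one
4. Timestamp: 2024-08-13 16:58:25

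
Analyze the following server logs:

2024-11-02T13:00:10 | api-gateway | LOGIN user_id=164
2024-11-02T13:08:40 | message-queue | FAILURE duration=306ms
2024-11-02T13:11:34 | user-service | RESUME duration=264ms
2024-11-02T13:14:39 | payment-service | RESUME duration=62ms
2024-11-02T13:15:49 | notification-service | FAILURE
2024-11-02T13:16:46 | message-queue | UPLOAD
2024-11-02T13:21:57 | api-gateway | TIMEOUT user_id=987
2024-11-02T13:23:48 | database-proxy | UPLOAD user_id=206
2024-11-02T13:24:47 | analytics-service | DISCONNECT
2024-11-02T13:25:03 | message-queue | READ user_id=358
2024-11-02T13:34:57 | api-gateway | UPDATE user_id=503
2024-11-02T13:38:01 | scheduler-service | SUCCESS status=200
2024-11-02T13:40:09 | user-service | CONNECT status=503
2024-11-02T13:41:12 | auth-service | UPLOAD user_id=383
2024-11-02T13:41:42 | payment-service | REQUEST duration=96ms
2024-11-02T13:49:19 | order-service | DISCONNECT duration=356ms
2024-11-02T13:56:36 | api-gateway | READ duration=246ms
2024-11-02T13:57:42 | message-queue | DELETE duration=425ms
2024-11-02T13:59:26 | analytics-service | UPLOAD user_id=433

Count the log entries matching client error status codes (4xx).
0

To find matching entries:

1. Pattern to match: client error status codes (4xx)
2. Scan each log entry for the pattern
3. Count matches: 0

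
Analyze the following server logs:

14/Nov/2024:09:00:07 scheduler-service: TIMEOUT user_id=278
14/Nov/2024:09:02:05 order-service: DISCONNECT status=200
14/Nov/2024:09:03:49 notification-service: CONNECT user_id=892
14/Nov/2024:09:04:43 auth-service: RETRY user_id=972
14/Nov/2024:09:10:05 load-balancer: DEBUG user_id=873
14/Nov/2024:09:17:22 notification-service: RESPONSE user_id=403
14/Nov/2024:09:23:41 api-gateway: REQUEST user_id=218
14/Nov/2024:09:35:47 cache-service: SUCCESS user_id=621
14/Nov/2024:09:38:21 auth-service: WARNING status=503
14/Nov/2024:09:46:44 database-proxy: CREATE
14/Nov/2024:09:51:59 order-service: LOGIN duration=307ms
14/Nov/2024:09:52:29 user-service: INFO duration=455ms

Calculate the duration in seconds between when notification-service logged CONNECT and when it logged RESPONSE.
813

To find the time between events:

1. Locate the first CONNECT event for notification-service: 14/Nov/2024:09:03:49
2. Locate the first RESPONSE event for notification-service: 14/Nov/2024:09:17:22
3. Calculate the difference: 14/Nov/2024:09:17:22 - 14/Nov/2024:09:03:49 = 813 seconds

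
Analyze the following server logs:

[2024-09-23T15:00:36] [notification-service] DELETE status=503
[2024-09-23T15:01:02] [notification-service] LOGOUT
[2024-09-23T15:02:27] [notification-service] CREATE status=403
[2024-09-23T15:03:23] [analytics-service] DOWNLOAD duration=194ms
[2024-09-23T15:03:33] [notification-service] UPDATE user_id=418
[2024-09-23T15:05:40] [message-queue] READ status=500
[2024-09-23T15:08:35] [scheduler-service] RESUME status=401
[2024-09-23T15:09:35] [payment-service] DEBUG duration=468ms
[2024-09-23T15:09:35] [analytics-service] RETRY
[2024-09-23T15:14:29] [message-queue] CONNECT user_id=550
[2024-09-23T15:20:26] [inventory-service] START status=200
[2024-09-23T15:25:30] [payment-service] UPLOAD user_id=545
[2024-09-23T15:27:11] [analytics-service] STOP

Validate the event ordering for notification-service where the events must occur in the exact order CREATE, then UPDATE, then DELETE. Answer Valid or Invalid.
Invalid

To validate ordering:

1. Required order: CREATE → UPDATE → DELETE
2. Rule: the events must occur in the exact order CREATE, then UPDATE, then DELETE
3. Check actual order of events for notification-service
4. Result: Invalid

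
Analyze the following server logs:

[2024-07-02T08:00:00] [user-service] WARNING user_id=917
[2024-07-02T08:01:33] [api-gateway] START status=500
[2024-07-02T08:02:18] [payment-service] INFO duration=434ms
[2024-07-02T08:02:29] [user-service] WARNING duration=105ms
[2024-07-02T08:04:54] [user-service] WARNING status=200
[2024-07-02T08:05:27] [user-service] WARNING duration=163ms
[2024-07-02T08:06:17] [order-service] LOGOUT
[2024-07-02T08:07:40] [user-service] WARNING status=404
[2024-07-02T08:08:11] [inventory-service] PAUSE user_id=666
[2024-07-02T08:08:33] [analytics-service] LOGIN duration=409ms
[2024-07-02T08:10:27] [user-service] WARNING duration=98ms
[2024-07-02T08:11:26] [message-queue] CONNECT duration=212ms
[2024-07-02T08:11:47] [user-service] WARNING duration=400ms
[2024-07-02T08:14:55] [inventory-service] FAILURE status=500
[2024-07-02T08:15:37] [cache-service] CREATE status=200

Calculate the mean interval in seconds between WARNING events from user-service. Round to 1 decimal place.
117.8

To calculate average interval:

1. Find all WARNING events for user-service in order
2. Calculate time gaps between consecutive events
3. Compute mean of gaps: 707 / 6 = 117.8 seconds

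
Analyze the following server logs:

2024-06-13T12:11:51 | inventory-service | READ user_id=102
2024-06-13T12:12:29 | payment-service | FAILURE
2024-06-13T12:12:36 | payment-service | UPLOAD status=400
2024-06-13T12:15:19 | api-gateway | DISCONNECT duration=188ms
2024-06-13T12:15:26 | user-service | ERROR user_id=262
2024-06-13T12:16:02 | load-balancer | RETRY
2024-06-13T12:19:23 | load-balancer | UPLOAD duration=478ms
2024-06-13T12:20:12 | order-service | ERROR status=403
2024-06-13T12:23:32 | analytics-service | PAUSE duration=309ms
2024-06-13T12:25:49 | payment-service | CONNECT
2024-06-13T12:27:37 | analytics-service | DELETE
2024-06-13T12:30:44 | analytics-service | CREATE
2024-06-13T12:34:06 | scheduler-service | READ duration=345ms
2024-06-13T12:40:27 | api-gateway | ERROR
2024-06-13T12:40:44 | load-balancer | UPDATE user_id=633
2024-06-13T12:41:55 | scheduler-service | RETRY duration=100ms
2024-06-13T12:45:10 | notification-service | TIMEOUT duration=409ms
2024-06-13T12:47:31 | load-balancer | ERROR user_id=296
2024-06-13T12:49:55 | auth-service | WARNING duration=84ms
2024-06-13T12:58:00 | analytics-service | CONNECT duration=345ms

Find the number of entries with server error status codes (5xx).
0

To find matching entries:

1. Pattern to match: server error status codes (5xx)
2. Scan each log entry for the pattern
3. Count matches: 0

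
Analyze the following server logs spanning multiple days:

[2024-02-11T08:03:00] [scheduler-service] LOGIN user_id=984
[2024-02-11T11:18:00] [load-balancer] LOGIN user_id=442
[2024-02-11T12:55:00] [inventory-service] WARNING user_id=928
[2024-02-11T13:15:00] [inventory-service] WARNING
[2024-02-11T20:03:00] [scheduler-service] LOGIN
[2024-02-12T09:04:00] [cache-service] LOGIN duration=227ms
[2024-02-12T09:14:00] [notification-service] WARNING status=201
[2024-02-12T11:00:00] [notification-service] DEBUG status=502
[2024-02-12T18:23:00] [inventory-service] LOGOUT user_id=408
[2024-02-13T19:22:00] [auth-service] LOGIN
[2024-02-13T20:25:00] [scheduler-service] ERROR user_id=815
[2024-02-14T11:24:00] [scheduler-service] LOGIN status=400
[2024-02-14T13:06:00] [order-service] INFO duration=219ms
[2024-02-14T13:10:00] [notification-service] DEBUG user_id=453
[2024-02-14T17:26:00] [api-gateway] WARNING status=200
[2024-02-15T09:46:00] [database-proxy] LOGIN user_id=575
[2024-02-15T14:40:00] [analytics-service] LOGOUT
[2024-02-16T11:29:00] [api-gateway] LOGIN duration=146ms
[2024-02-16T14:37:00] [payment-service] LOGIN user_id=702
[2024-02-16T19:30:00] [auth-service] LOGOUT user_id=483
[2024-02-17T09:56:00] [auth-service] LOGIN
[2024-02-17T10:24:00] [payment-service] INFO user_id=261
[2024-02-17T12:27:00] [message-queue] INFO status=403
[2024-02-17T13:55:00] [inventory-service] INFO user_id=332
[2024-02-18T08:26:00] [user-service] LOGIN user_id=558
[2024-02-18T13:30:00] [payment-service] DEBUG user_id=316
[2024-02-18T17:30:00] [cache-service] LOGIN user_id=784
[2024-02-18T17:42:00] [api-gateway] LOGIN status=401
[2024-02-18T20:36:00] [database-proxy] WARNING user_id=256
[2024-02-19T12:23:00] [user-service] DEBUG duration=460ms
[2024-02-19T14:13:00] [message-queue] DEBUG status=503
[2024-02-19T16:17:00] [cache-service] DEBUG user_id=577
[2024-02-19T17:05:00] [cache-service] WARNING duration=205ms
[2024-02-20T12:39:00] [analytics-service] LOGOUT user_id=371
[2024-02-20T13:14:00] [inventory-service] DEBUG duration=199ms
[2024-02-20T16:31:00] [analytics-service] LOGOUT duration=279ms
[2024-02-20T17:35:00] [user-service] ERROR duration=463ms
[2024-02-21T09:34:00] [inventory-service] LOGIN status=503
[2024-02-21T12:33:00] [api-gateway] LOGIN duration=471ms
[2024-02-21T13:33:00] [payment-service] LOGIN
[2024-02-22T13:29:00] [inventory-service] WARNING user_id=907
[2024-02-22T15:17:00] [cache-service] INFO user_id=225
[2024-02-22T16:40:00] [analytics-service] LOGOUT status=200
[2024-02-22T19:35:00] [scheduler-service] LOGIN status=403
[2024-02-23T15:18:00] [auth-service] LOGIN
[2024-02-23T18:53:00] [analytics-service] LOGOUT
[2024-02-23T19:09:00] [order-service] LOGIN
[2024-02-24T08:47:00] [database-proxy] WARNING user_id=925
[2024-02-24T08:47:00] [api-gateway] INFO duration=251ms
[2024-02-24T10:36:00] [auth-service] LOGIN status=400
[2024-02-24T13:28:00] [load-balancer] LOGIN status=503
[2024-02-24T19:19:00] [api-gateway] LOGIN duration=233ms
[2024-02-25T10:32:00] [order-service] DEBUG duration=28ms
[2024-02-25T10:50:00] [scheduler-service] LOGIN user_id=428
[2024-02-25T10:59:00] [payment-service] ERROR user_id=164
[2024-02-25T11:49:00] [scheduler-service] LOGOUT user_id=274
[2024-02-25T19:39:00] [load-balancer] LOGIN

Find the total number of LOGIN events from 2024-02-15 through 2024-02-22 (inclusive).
11

To filter by date range:

1. Date range: 2024-02-15 through 2024-02-22, both dates inclusive
2. Filter for LOGIN events whose date falls in this range
3. Count matching events: 11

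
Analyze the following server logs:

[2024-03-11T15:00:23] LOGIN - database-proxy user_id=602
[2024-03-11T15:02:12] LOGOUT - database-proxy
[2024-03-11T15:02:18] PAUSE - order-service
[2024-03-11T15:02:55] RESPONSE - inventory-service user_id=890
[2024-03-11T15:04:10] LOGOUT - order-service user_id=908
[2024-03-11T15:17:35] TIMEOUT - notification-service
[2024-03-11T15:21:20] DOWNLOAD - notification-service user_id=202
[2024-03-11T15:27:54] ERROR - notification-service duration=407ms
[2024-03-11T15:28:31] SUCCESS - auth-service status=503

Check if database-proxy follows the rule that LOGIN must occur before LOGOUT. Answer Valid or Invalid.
Valid

To validate ordering:

1. Required order: LOGIN → LOGOUT
2. Rule: LOGIN must occur before LOGOUT
3. Check actual order of events for database-proxy
4. Result: Valid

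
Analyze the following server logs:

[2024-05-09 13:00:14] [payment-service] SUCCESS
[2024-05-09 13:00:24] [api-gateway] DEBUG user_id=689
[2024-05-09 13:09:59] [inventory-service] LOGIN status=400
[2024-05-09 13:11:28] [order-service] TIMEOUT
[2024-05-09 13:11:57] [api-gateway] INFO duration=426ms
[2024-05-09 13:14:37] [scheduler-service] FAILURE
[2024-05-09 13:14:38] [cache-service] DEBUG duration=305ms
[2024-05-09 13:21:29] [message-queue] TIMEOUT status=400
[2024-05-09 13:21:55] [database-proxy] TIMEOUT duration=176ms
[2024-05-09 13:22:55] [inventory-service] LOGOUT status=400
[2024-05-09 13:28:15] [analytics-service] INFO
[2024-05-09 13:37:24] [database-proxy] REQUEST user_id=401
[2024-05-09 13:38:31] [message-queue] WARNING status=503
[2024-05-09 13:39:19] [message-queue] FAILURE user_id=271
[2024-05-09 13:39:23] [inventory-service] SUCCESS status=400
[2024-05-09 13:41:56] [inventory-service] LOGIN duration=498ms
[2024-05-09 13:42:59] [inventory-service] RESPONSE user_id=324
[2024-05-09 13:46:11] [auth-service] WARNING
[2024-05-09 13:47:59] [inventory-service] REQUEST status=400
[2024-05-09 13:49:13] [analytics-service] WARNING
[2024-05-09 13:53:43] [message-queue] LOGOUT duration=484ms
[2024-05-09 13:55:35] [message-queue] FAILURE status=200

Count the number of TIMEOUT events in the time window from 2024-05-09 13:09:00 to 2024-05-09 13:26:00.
3

To count events in the time window:

1. Window boundaries: 2024-05-09 13:09:00 to 2024-05-09 13:26:00
2. Filter for TIMEOUT events within this window
3. Count matching events: 3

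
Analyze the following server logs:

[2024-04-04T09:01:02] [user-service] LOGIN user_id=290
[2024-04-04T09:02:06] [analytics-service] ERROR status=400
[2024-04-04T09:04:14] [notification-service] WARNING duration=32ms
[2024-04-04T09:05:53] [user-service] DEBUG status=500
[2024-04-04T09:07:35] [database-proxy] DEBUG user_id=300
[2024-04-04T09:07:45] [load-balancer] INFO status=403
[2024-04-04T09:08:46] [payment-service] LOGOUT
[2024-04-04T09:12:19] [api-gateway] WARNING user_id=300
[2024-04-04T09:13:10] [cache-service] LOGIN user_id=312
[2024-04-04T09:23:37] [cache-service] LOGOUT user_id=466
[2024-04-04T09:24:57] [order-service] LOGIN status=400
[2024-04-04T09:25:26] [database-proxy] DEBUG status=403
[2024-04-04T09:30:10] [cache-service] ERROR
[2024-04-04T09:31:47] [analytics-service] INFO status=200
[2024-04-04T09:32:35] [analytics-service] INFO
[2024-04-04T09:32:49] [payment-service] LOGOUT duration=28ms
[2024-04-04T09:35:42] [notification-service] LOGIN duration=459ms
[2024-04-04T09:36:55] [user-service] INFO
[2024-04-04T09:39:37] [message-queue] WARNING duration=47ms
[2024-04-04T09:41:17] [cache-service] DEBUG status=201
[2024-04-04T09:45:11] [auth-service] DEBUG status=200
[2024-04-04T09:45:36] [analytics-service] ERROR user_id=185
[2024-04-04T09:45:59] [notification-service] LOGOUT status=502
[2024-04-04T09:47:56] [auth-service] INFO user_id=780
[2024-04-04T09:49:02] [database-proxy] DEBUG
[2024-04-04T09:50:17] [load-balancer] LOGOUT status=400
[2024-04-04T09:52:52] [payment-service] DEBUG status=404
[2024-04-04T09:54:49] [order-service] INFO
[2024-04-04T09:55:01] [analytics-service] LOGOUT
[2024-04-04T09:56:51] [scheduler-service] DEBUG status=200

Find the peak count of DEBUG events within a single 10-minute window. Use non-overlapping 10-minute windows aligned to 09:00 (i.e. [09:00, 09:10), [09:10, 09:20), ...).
3

To find the burst window:

1. Divide the log period into non-overlapping 10-minute windows starting at 09:00
2. Count DEBUG events in each window
3. Find the window with maximum count
4. Maximum events in a window: 3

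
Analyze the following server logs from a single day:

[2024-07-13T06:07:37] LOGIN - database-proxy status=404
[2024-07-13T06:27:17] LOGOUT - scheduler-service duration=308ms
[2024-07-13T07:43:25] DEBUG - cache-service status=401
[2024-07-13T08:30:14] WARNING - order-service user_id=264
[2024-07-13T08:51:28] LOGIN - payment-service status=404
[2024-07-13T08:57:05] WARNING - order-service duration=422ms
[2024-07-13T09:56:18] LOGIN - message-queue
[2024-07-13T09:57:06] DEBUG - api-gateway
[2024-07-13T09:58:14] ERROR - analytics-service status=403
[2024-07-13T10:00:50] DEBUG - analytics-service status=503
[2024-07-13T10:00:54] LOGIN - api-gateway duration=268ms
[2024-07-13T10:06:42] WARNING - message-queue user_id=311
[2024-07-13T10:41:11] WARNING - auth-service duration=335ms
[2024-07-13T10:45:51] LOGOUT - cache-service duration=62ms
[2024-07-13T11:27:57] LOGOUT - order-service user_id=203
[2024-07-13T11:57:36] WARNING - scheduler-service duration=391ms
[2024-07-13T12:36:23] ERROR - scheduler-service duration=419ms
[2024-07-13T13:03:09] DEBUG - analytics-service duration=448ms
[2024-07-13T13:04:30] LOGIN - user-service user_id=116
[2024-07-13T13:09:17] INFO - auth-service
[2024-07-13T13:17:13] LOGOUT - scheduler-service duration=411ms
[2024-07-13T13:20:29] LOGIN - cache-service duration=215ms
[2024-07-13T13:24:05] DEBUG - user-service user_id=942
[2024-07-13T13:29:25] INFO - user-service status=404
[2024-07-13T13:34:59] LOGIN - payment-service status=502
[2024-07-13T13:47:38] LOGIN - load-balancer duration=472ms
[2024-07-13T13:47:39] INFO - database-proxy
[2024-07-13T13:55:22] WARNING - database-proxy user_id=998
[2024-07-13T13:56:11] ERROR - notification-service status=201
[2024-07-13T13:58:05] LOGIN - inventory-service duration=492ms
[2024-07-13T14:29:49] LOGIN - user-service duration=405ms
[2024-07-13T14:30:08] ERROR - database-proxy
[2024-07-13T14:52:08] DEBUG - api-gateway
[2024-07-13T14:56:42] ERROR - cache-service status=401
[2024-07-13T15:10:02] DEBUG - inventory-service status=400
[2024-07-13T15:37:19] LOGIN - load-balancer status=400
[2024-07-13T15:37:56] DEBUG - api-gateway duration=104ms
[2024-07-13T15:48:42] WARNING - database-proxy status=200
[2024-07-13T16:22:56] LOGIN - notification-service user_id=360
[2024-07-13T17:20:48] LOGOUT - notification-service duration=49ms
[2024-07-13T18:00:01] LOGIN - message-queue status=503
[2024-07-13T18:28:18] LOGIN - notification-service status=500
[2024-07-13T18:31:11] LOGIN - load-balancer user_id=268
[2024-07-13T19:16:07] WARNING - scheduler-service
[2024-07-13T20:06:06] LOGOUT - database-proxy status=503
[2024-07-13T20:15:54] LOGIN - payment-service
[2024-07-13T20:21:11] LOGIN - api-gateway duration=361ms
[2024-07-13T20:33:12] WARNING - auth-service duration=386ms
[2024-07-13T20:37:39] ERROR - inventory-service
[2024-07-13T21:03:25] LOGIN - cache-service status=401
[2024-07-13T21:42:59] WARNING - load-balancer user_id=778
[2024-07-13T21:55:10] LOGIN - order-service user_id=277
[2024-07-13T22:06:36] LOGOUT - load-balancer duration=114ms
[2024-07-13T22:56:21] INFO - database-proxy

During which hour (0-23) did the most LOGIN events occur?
13

To find the peak hour:

1. Group all LOGIN events by hour
2. Count events in each hour
3. Find hour with maximum count
4. Peak hour: 13 (with 5 events)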